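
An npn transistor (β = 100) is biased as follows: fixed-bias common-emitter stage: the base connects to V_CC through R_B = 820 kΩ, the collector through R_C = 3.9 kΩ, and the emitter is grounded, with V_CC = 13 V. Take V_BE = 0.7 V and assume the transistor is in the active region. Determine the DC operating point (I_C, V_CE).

I_C ≈ 1.5 mA, V_CE ≈ 7.1 V

Base loop: V_CC = I_B·R_B + V_BE, so I_B = (13 − 0.7)/820 kΩ = 0.015 mA.
In the active region I_C = β·I_B = 100 × 0.015 = 1.5 mA.
Collector loop: V_CE = V_CC − I_C·R_C = 13 − 1.5×3.9 = 7.15 V.
Since V_CE = 7.15 V > V_CE(sat) ≈ 0.2 V, the transistor is in the active region as assumed.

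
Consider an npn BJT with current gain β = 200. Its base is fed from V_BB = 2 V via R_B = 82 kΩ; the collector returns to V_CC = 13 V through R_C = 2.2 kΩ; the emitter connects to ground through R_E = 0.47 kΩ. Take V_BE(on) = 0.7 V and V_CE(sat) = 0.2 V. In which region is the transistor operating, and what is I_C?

Assume active. Base-emitter loop: I_B = (V_BB − V_BE)/(R_B + (β+1)R_E) = (2 − 0.7)/(82 + 201×0.47) = 0.00737 mA.
I_C = β·I_B = 200×0.00737 = 1.47 mA.
V_CE = V_CC − I_C·R_C − I_E·R_E = 13 − 1.47×2.2 − 1.48×0.47 = 9.06 V > V_CE(sat), so the active-region assumption holds.

active; I_C ≈ 1.5 mA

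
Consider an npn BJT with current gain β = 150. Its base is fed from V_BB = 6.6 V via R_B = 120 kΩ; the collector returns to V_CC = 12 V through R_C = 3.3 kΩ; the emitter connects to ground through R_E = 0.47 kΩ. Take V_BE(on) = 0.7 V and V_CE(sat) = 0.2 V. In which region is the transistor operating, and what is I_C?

Assume active: I_B = (6.6 − 0.7)/(120 + 151×0.47) = 0.0309 mA, I_C = β·I_B = 4.63 mA.
Then V_CE = 12 − 4.63×3.3 − 4.67×0.47 = -5.49 V < 0.2 V — the active assumption fails.
Re-solve with V_CE = 0.2 V. KCL at the emitter: V_E/R_E = (V_BB−0.7−V_E)/R_B + (V_CC−0.2−V_E)/R_C, giving V_E = 1.49 V.
I_C = (V_CC − 0.2 − V_E)/R_C = (11.8 − 1.49)/3.3 = 3.13 mA.
Check: I_B = (5.9 − 1.49)/120 = 0.0368 mA, and β·I_B = 5.52 mA > I_C, confirming saturation.

saturation; I_C ≈ 3.1 mA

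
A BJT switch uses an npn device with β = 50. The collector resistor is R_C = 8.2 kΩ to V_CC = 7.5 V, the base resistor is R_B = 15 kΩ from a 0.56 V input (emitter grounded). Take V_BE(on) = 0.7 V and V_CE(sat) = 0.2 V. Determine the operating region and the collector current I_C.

V_BB = 0.56 V ≤ V_BE(on) = 0.7 V, so the base-emitter junction is not forward biased.
The transistor is in cutoff: I_B = I_C = 0.

cutoff; I_C ≈ 0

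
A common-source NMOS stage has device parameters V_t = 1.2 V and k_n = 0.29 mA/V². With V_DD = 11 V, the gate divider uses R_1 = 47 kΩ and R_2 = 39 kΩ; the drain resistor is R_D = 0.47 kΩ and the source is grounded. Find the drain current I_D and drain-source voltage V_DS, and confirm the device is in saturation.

V_G = V_DD·R_2/(R_1+R_2) = 11×39/86 = 4.99 V. With the source grounded, V_GS = V_G = 4.99 V.
Assume saturation: I_D = (k_n/2)(V_GS − V_t)² = (0.29/2)×(4.99 − 1.2)² = 0.145×3.79² = 2.08 mA.
V_DS = V_DD − I_D·R_D = 11 − 2.08×0.47 = 10 V.
Saturation requires V_DS ≥ V_GS − V_t = 3.79 V; 10 ≥ 3.79 ✓.

I_D ≈ 2.1 mA, V_DS ≈ 10 V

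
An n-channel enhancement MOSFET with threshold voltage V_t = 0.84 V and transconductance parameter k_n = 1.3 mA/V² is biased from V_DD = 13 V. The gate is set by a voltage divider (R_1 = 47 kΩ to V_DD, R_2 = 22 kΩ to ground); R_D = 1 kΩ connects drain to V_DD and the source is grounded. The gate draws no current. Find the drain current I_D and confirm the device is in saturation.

V_G = V_DD·R_2/(R_1+R_2) = 13×22/69 = 4.14 V. With the source grounded, V_GS = V_G = 4.14 V.
Assume saturation: I_D = (k_n/2)(V_GS − V_t)² = (1.3/2)×(4.14 − 0.84)² = 0.65×3.3² = 7.1 mA.
V_DS = V_DD − I_D·R_D = 13 − 7.1×1 = 5.9 V.
Saturation requires V_DS ≥ V_GS − V_t = 3.3 V; 5.9 ≥ 3.3 ✓.

I_D ≈ 7.1 mA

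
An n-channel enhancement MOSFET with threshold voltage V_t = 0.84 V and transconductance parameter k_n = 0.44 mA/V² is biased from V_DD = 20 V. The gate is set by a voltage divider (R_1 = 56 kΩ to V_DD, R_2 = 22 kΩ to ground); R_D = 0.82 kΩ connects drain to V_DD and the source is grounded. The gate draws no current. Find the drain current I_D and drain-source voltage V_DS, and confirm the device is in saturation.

V_G = V_DD·R_2/(R_1+R_2) = 20×22/78 = 5.64 V. With the source grounded, V_GS = V_G = 5.64 V.
Assume saturation: I_D = (k_n/2)(V_GS − V_t)² = (0.44/2)×(5.64 − 0.84)² = 0.22×4.8² = 5.07 mA.
V_DS = V_DD − I_D·R_D = 20 − 5.07×0.82 = 15.8 V.
Saturation requires V_DS ≥ V_GS − V_t = 4.8 V; 15.8 ≥ 4.8 ✓.

I_D ≈ 5.1 mA, V_DS ≈ 16 V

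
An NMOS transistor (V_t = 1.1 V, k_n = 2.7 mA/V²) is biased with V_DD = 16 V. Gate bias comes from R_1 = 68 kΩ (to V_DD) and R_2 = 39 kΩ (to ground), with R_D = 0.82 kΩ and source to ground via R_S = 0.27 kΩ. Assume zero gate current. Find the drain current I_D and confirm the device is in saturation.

I_D ≈ 8.3 mA

V_G = V_DD·R_2/(R_1+R_2) = 16×39/107 = 5.83 V.
Assume saturation: I_D = (k_n/2)(V_GS − V_t)² with V_GS = V_G − I_D·R_S = 5.83 − 0.27·I_D.
Substituting gives 0.0984·I_D² − 4.45·I_D + 30.2 = 0, with roots I_D = 8.33 or 36.9 mA.
The root I_D = 36.9 mA gives V_GS = -4.13 V ≤ V_t, so take I_D = 8.33 mA.
Then V_GS = 3.58 V and V_DS = V_DD − I_D(R_D+R_S) = 16 − 8.33×1.09 = 6.92 V.
Saturation requires V_DS ≥ V_GS − V_t = 2.48 V; 6.92 ≥ 2.48 ✓.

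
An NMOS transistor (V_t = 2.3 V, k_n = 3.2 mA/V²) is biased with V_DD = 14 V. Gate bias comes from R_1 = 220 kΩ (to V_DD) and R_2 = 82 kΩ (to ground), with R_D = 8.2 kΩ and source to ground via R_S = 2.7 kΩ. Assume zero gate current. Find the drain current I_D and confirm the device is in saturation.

I_D ≈ 0.38 mA

V_G = V_DD·R_2/(R_1+R_2) = 14×82/302 = 3.8 V.
Assume saturation: I_D = (k_n/2)(V_GS − V_t)² with V_GS = V_G − I_D·R_S = 3.8 − 2.7·I_D.
Substituting gives 11.7·I_D² − 14·I_D + 3.61 = 0, with roots I_D = 0.376 or 0.821 mA.
The root I_D = 0.821 mA gives V_GS = 1.58 V ≤ V_t, so take I_D = 0.376 mA.
Then V_GS = 2.79 V and V_DS = V_DD − I_D(R_D+R_S) = 14 − 0.376×10.9 = 9.9 V.
Saturation requires V_DS ≥ V_GS − V_t = 0.485 V; 9.9 ≥ 0.485 ✓.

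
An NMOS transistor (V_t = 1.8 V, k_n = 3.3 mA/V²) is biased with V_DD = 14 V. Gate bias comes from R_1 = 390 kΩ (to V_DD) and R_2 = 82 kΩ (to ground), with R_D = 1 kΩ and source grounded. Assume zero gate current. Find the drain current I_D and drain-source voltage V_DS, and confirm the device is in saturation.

V_G = V_DD·R_2/(R_1+R_2) = 14×82/472 = 2.43 V. With the source grounded, V_GS = V_G = 2.43 V.
Assume saturation: I_D = (k_n/2)(V_GS − V_t)² = (3.3/2)×(2.43 − 1.8)² = 1.65×0.632² = 0.659 mA.
V_DS = V_DD − I_D·R_D = 14 − 0.659×1 = 13.3 V.
Saturation requires V_DS ≥ V_GS − V_t = 0.632 V; 13.3 ≥ 0.632 ✓.

I_D ≈ 0.66 mA, V_DS ≈ 13 V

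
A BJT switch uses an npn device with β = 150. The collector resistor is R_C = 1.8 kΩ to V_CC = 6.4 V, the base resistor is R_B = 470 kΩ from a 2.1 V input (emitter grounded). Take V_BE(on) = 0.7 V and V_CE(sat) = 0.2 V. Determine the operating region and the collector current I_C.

Assume active. Base-emitter loop: I_B = (V_BB − V_BE)/R_B = (2.1 − 0.7)/470 = 0.00298 mA.
I_C = β·I_B = 150×0.00298 = 0.447 mA.
V_CE = V_CC − I_C·R_C = 6.4 − 0.447×1.8 = 5.6 V > V_CE(sat), so the active-region assumption holds.

active; I_C ≈ 0.45 mA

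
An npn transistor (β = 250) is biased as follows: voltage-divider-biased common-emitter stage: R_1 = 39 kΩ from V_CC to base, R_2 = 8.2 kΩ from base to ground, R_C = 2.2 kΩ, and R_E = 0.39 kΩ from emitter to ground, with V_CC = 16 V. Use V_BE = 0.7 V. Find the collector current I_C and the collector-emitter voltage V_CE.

I_C ≈ 5 mA, V_CE ≈ 3.1 V

Thevenize the base divider: V_Th = V_CC·R_2/(R_1+R_2) = 16×8.2/47.2 = 2.78 V, R_Th = R_1‖R_2 = 6.78 kΩ.
Base-emitter loop: V_Th = I_B·R_Th + V_BE + (β+1)I_B·R_E, so I_B = (2.78 − 0.7) / (6.78 + 251×0.39) = 0.0199 mA.
I_C = β·I_B = 250×0.0199 = 4.97 mA, and I_E = (β+1)I_B = 4.99 mA.
V_CE = V_CC − I_C·R_C − I_E·R_E = 16 − 4.97×2.2 − 4.99×0.39 = 3.13 V.
V_CE = 3.13 V > 0.2 V confirms active-region operation.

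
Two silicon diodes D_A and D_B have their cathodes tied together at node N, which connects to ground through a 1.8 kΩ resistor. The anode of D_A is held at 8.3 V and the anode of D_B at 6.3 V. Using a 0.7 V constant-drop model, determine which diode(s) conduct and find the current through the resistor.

Only D_A conducts; I_R ≈ 4.2 mA

Assume both conduct. Then node N would need to be at both 8.3−0.7 = 7.6 V and 6.3−0.7 = 5.6 V, which is impossible.
Assume only D_A conducts: V_N = 8.3 − 0.7 = 7.6 V, so I_R = 7.6/1.8 = 4.22 mA.
Check D_B: its anode-to-cathode voltage is 6.3 − 7.6 = -1.3 V < 0.7 V, so it is off. The assumption is consistent.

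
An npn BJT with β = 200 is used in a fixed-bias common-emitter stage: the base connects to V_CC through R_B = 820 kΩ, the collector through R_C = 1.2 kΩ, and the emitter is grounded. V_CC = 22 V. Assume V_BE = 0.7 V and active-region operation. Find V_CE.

Base loop: V_CC = I_B·R_B + V_BE, so I_B = (22 − 0.7)/820 kΩ = 0.026 mA.
In the active region I_C = β·I_B = 200 × 0.026 = 5.2 mA.
Collector loop: V_CE = V_CC − I_C·R_C = 22 − 5.2×1.2 = 15.8 V.
Since V_CE = 15.8 V > V_CE(sat) ≈ 0.2 V, the transistor is in the active region as assumed.

V_CE ≈ 16 V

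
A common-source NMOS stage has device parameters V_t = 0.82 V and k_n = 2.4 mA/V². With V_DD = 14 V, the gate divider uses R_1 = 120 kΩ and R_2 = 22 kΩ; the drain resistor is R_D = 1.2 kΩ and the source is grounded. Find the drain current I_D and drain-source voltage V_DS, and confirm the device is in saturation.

V_G = V_DD·R_2/(R_1+R_2) = 14×22/142 = 2.17 V. With the source grounded, V_GS = V_G = 2.17 V.
Assume saturation: I_D = (k_n/2)(V_GS − V_t)² = (2.4/2)×(2.17 − 0.82)² = 1.2×1.35² = 2.18 mA.
V_DS = V_DD − I_D·R_D = 14 − 2.18×1.2 = 11.4 V.
Saturation requires V_DS ≥ V_GS − V_t = 1.35 V; 11.4 ≥ 1.35 ✓.

I_D ≈ 2.2 mA, V_DS ≈ 11 V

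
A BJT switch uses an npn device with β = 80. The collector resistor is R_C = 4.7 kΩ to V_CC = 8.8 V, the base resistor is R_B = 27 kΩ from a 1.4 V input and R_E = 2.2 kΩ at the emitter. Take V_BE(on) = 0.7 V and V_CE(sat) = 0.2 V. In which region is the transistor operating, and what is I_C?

active; I_C ≈ 0.27 mA

Assume active. Base-emitter loop: I_B = (V_BB − V_BE)/(R_B + (β+1)R_E) = (1.4 − 0.7)/(27 + 81×2.2) = 0.00341 mA.
I_C = β·I_B = 80×0.00341 = 0.273 mA.
V_CE = V_CC − I_C·R_C − I_E·R_E = 8.8 − 0.273×4.7 − 0.276×2.2 = 6.91 V > V_CE(sat), so the active-region assumption holds.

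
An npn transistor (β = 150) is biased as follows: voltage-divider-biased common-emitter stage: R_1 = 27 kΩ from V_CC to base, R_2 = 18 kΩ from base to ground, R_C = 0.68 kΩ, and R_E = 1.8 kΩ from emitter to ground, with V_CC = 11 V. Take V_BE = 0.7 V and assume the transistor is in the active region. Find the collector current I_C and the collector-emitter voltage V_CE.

I_C ≈ 2 mA, V_CE ≈ 6.1 V

Thevenize the base divider: V_Th = V_CC·R_2/(R_1+R_2) = 11×18/45 = 4.4 V, R_Th = R_1‖R_2 = 10.8 kΩ.
Base-emitter loop: V_Th = I_B·R_Th + V_BE + (β+1)I_B·R_E, so I_B = (4.4 − 0.7) / (10.8 + 151×1.8) = 0.0131 mA.
I_C = β·I_B = 150×0.0131 = 1.96 mA, and I_E = (β+1)I_B = 1.98 mA.
V_CE = V_CC − I_C·R_C − I_E·R_E = 11 − 1.96×0.68 − 1.98×1.8 = 6.11 V.
V_CE = 6.11 V > 0.2 V confirms active-region operation.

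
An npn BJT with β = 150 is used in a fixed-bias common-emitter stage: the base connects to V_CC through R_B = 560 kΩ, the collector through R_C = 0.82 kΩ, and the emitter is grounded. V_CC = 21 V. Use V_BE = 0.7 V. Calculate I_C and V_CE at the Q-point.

I_C ≈ 5.4 mA, V_CE ≈ 17 V

Base loop: V_CC = I_B·R_B + V_BE, so I_B = (21 − 0.7)/560 kΩ = 0.0363 mA.
In the active region I_C = β·I_B = 150 × 0.0363 = 5.44 mA.
Collector loop: V_CE = V_CC − I_C·R_C = 21 − 5.44×0.82 = 16.5 V.
Since V_CE = 16.5 V > V_CE(sat) ≈ 0.2 V, the transistor is in the active region as assumed.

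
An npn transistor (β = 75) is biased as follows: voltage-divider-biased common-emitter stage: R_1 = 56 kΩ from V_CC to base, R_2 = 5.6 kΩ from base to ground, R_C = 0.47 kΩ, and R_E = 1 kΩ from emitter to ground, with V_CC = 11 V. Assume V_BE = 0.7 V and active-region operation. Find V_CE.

V_CE ≈ 11 V

Thevenize the base divider: V_Th = V_CC·R_2/(R_1+R_2) = 11×5.6/61.6 = 1 V, R_Th = R_1‖R_2 = 5.09 kΩ.
Base-emitter loop: V_Th = I_B·R_Th + V_BE + (β+1)I_B·R_E, so I_B = (1 − 0.7) / (5.09 + 76×1) = 0.0037 mA.
I_C = β·I_B = 75×0.0037 = 0.277 mA, and I_E = (β+1)I_B = 0.281 mA.
V_CE = V_CC − I_C·R_C − I_E·R_E = 11 − 0.277×0.47 − 0.281×1 = 10.6 V.
V_CE = 10.6 V > 0.2 V confirms active-region operation.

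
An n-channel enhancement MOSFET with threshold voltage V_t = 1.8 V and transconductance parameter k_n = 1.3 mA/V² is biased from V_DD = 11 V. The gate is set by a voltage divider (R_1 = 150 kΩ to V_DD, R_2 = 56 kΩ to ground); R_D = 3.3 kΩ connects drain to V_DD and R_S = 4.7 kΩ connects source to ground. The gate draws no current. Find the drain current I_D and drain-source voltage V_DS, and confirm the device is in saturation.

I_D ≈ 0.15 mA, V_DS ≈ 9.8 V

V_G = V_DD·R_2/(R_1+R_2) = 11×56/206 = 2.99 V.
Assume saturation: I_D = (k_n/2)(V_GS − V_t)² with V_GS = V_G − I_D·R_S = 2.99 − 4.7·I_D.
Substituting gives 14.4·I_D² − 8.27·I_D + 0.921 = 0, with roots I_D = 0.151 or 0.425 mA.
The root I_D = 0.425 mA gives V_GS = 0.991 V ≤ V_t, so take I_D = 0.151 mA.
Then V_GS = 2.28 V and V_DS = V_DD − I_D(R_D+R_S) = 11 − 0.151×8 = 9.79 V.
Saturation requires V_DS ≥ V_GS − V_t = 0.482 V; 9.79 ≥ 0.482 ✓.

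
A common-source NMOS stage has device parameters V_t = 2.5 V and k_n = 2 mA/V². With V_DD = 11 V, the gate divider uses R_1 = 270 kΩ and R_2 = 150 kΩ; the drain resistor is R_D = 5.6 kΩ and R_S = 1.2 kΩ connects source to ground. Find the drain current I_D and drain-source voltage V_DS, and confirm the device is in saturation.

I_D ≈ 0.56 mA, V_DS ≈ 7.2 V

V_G = V_DD·R_2/(R_1+R_2) = 11×150/420 = 3.93 V.
Assume saturation: I_D = (k_n/2)(V_GS − V_t)² with V_GS = V_G − I_D·R_S = 3.93 − 1.2·I_D.
Substituting gives 1.44·I_D² − 4.43·I_D + 2.04 = 0, with roots I_D = 0.564 or 2.51 mA.
The root I_D = 2.51 mA gives V_GS = 0.915 V ≤ V_t, so take I_D = 0.564 mA.
Then V_GS = 3.25 V and V_DS = V_DD − I_D(R_D+R_S) = 11 − 0.564×6.8 = 7.16 V.
Saturation requires V_DS ≥ V_GS − V_t = 0.751 V; 7.16 ≥ 0.751 ✓.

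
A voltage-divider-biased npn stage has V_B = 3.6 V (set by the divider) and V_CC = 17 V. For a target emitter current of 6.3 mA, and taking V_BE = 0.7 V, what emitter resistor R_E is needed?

R_E ≈ 0.46 kΩ

V_E = V_B − V_BE = 3.6 − 0.7 = 2.9 V.
R_E = V_E / I_E = 2.9 / 6.3 = 0.46 kΩ.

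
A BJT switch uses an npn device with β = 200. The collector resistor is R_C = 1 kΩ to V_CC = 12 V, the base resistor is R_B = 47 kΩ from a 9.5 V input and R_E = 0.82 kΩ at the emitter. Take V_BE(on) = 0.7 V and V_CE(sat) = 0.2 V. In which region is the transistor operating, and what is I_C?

saturation; I_C ≈ 6.5 mA

Assume active: I_B = (9.5 − 0.7)/(47 + 201×0.82) = 0.0415 mA, I_C = β·I_B = 8.31 mA.
Then V_CE = 12 − 8.31×1 − 8.35×0.82 = -3.16 V < 0.2 V — the active assumption fails.
Re-solve with V_CE = 0.2 V. KCL at the emitter: V_E/R_E = (V_BB−0.7−V_E)/R_B + (V_CC−0.2−V_E)/R_C, giving V_E = 5.35 V.
I_C = (V_CC − 0.2 − V_E)/R_C = (11.8 − 5.35)/1 = 6.45 mA.
Check: I_B = (8.8 − 5.35)/47 = 0.0734 mA, and β·I_B = 14.7 mA > I_C, confirming saturation.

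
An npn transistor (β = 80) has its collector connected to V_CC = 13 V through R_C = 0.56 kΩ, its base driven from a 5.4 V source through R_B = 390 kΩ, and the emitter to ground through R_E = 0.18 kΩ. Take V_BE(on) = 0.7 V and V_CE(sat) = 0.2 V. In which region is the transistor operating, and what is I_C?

Assume active. Base-emitter loop: I_B = (V_BB − V_BE)/(R_B + (β+1)R_E) = (5.4 − 0.7)/(390 + 81×0.18) = 0.0116 mA.
I_C = β·I_B = 80×0.0116 = 0.929 mA.
V_CE = V_CC − I_C·R_C − I_E·R_E = 13 − 0.929×0.56 − 0.941×0.18 = 12.3 V > V_CE(sat), so the active-region assumption holds.

active; I_C ≈ 0.93 mA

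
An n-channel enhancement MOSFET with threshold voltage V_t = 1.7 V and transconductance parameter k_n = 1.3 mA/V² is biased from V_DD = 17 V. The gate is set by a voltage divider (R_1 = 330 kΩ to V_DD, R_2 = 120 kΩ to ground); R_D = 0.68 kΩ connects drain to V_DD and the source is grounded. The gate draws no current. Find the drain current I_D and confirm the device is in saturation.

I_D ≈ 5.2 mA

V_G = V_DD·R_2/(R_1+R_2) = 17×120/450 = 4.53 V. With the source grounded, V_GS = V_G = 4.53 V.
Assume saturation: I_D = (k_n/2)(V_GS − V_t)² = (1.3/2)×(4.53 − 1.7)² = 0.65×2.83² = 5.22 mA.
V_DS = V_DD − I_D·R_D = 17 − 5.22×0.68 = 13.5 V.
Saturation requires V_DS ≥ V_GS − V_t = 2.83 V; 13.5 ≥ 2.83 ✓.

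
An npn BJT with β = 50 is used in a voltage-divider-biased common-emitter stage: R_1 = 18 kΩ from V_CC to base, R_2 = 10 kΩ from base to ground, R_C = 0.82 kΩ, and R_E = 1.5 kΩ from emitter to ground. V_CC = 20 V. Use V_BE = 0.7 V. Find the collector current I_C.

Thevenize the base divider: V_Th = V_CC·R_2/(R_1+R_2) = 20×10/28 = 7.14 V, R_Th = R_1‖R_2 = 6.43 kΩ.
Base-emitter loop: V_Th = I_B·R_Th + V_BE + (β+1)I_B·R_E, so I_B = (7.14 − 0.7) / (6.43 + 51×1.5) = 0.0777 mA.
I_C = β·I_B = 50×0.0777 = 3.88 mA, and I_E = (β+1)I_B = 3.96 mA.
V_CE = V_CC − I_C·R_C − I_E·R_E = 20 − 3.88×0.82 − 3.96×1.5 = 10.9 V.
V_CE = 10.9 V > 0.2 V confirms active-region operation.

I_C ≈ 3.9 mA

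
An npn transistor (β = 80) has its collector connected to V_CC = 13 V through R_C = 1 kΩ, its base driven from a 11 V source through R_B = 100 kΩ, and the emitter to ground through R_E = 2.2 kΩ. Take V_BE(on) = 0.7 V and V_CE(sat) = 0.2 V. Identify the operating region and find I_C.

Assume active. Base-emitter loop: I_B = (V_BB − V_BE)/(R_B + (β+1)R_E) = (11 − 0.7)/(100 + 81×2.2) = 0.037 mA.
I_C = β·I_B = 80×0.037 = 2.96 mA.
V_CE = V_CC − I_C·R_C − I_E·R_E = 13 − 2.96×1 − 3×2.2 = 3.44 V > V_CE(sat), so the active-region assumption holds.

active; I_C ≈ 3 mA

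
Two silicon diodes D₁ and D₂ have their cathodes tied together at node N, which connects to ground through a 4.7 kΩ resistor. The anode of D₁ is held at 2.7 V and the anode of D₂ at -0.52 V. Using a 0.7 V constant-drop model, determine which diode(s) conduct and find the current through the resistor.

Assume both conduct. Then node N would need to be at both 2.7−0.7 = 2 V and -0.52−0.7 = -1.22 V, which is impossible.
Assume only D₁ conducts: V_N = 2.7 − 0.7 = 2 V, so I_R = 2/4.7 = 0.426 mA.
Check D₂: its anode-to-cathode voltage is -0.52 − 2 = -2.52 V < 0.7 V, so it is off. The assumption is consistent.

Only D₁ conducts; I_R ≈ 0.43 mA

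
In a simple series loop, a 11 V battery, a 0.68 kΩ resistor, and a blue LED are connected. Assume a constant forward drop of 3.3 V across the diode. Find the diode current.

I ≈ 11 mA

KVL around the loop: 11 = V_D + I·R = 3.3 + I × 0.68 kΩ.
So I = (11 − 3.3) / 0.68 kΩ = 7.7 / 0.68 = 11.3 mA.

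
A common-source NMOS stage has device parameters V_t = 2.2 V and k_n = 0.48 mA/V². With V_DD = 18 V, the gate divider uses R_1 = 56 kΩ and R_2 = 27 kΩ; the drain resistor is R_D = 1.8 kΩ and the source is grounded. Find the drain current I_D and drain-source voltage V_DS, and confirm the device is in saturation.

V_G = V_DD·R_2/(R_1+R_2) = 18×27/83 = 5.86 V. With the source grounded, V_GS = V_G = 5.86 V.
Assume saturation: I_D = (k_n/2)(V_GS − V_t)² = (0.48/2)×(5.86 − 2.2)² = 0.24×3.66² = 3.21 mA.
V_DS = V_DD − I_D·R_D = 18 − 3.21×1.8 = 12.2 V.
Saturation requires V_DS ≥ V_GS − V_t = 3.66 V; 12.2 ≥ 3.66 ✓.

I_D ≈ 3.2 mA, V_DS ≈ 12 V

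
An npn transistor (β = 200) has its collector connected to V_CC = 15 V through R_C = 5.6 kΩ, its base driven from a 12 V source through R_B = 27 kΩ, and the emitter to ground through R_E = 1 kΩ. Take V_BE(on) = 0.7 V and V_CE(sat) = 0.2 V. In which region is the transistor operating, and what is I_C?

Assume active: I_B = (12 − 0.7)/(27 + 201×1) = 0.0496 mA, I_C = β·I_B = 9.91 mA.
Then V_CE = 15 − 9.91×5.6 − 9.96×1 = -50.5 V < 0.2 V — the active assumption fails.
Re-solve with V_CE = 0.2 V. KCL at the emitter: V_E/R_E = (V_BB−0.7−V_E)/R_B + (V_CC−0.2−V_E)/R_C, giving V_E = 2.52 V.
I_C = (V_CC − 0.2 − V_E)/R_C = (14.8 − 2.52)/5.6 = 2.19 mA.
Check: I_B = (11.3 − 2.52)/27 = 0.325 mA, and β·I_B = 65 mA > I_C, confirming saturation.

saturation; I_C ≈ 2.2 mA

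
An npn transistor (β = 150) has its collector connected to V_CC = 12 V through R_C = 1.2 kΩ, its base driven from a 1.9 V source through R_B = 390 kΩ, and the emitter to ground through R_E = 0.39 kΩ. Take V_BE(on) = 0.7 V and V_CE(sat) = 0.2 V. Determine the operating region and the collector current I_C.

Assume active. Base-emitter loop: I_B = (V_BB − V_BE)/(R_B + (β+1)R_E) = (1.9 − 0.7)/(390 + 151×0.39) = 0.00267 mA.
I_C = β·I_B = 150×0.00267 = 0.401 mA.
V_CE = V_CC − I_C·R_C − I_E·R_E = 12 − 0.401×1.2 − 0.404×0.39 = 11.4 V > V_CE(sat), so the active-region assumption holds.

active; I_C ≈ 0.4 mA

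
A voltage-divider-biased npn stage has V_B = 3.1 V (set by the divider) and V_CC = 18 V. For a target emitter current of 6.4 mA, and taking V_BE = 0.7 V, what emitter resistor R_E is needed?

R_E ≈ 0.38 kΩ

V_E = V_B − V_BE = 3.1 − 0.7 = 2.4 V.
R_E = V_E / I_E = 2.4 / 6.4 = 0.375 kΩ.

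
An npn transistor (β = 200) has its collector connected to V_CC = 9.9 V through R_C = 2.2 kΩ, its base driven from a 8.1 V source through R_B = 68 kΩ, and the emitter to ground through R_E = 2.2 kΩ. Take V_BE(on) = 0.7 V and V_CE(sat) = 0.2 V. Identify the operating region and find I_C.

Assume active: I_B = (8.1 − 0.7)/(68 + 201×2.2) = 0.0145 mA, I_C = β·I_B = 2.9 mA.
Then V_CE = 9.9 − 2.9×2.2 − 2.92×2.2 = -2.9 V < 0.2 V — the active assumption fails.
Re-solve with V_CE = 0.2 V. KCL at the emitter: V_E/R_E = (V_BB−0.7−V_E)/R_B + (V_CC−0.2−V_E)/R_C, giving V_E = 4.89 V.
I_C = (V_CC − 0.2 − V_E)/R_C = (9.7 − 4.89)/2.2 = 2.19 mA.
Check: I_B = (7.4 − 4.89)/68 = 0.0369 mA, and β·I_B = 7.38 mA > I_C, confirming saturation.

saturation; I_C ≈ 2.2 mA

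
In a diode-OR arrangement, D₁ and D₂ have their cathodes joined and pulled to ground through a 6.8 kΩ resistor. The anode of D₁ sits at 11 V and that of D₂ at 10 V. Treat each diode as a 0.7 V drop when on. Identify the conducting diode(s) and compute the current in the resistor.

Only D₁ conducts; I_R ≈ 1.5 mA

Assume both conduct. Then node N would need to be at both 11−0.7 = 10.3 V and 10−0.7 = 9.3 V, which is impossible.
Assume only D₁ conducts: V_N = 11 − 0.7 = 10.3 V, so I_R = 10.3/6.8 = 1.51 mA.
Check D₂: its anode-to-cathode voltage is 10 − 10.3 = -0.3 V < 0.7 V, so it is off. The assumption is consistent.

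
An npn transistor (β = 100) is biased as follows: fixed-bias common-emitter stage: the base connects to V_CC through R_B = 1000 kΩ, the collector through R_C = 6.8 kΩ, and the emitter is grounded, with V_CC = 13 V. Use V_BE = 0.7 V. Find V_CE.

Base loop: V_CC = I_B·R_B + V_BE, so I_B = (13 − 0.7)/1000 kΩ = 0.0123 mA.
In the active region I_C = β·I_B = 100 × 0.0123 = 1.23 mA.
Collector loop: V_CE = V_CC − I_C·R_C = 13 − 1.23×6.8 = 4.64 V.
Since V_CE = 4.64 V > V_CE(sat) ≈ 0.2 V, the transistor is in the active region as assumed.

V_CE ≈ 4.6 V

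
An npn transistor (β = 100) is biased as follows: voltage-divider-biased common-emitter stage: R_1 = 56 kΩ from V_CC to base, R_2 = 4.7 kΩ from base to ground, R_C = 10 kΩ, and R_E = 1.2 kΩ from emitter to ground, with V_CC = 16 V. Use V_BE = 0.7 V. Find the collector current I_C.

Thevenize the base divider: V_Th = V_CC·R_2/(R_1+R_2) = 16×4.7/60.7 = 1.24 V, R_Th = R_1‖R_2 = 4.34 kΩ.
Base-emitter loop: V_Th = I_B·R_Th + V_BE + (β+1)I_B·R_E, so I_B = (1.24 − 0.7) / (4.34 + 101×1.2) = 0.00429 mA.
I_C = β·I_B = 100×0.00429 = 0.429 mA, and I_E = (β+1)I_B = 0.434 mA.
V_CE = V_CC − I_C·R_C − I_E·R_E = 16 − 0.429×10 − 0.434×1.2 = 11.2 V.
V_CE = 11.2 V > 0.2 V confirms active-region operation.

I_C ≈ 0.43 mA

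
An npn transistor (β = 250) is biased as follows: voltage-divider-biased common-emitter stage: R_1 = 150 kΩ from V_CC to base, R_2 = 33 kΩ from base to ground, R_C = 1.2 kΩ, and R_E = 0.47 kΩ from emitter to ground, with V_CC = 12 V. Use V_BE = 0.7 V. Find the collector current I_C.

I_C ≈ 2.5 mA

Thevenize the base divider: V_Th = V_CC·R_2/(R_1+R_2) = 12×33/183 = 2.16 V, R_Th = R_1‖R_2 = 27 kΩ.
Base-emitter loop: V_Th = I_B·R_Th + V_BE + (β+1)I_B·R_E, so I_B = (2.16 − 0.7) / (27 + 251×0.47) = 0.0101 mA.
I_C = β·I_B = 250×0.0101 = 2.52 mA, and I_E = (β+1)I_B = 2.53 mA.
V_CE = V_CC − I_C·R_C − I_E·R_E = 12 − 2.52×1.2 − 2.53×0.47 = 7.78 V.
V_CE = 7.78 V > 0.2 V confirms active-region operation.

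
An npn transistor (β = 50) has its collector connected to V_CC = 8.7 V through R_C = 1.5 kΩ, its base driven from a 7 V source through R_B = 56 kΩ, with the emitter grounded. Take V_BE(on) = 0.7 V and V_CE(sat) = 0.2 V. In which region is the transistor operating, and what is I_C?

Assume active. Base-emitter loop: I_B = (V_BB − V_BE)/R_B = (7 − 0.7)/56 = 0.113 mA.
I_C = β·I_B = 50×0.113 = 5.62 mA.
V_CE = V_CC − I_C·R_C = 8.7 − 5.62×1.5 = 0.262 V > V_CE(sat), so the active-region assumption holds.

active; I_C ≈ 5.6 mA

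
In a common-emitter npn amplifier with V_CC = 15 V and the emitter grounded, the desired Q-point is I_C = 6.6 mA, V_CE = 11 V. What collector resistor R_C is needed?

R_C ≈ 0.61 kΩ

Collector loop: V_CC = I_C·R_C + V_CE.
R_C = (V_CC − V_CE)/I_C = (15 − 11)/6.6 = 0.606 kΩ.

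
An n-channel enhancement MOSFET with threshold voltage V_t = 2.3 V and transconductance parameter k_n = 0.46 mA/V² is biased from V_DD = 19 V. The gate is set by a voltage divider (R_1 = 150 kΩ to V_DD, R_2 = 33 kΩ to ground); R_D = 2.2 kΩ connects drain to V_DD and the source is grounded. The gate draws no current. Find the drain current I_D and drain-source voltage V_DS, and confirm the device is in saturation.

I_D ≈ 0.29 mA, V_DS ≈ 18 V

V_G = V_DD·R_2/(R_1+R_2) = 19×33/183 = 3.43 V. With the source grounded, V_GS = V_G = 3.43 V.
Assume saturation: I_D = (k_n/2)(V_GS − V_t)² = (0.46/2)×(3.43 − 2.3)² = 0.23×1.13² = 0.292 mA.
V_DS = V_DD − I_D·R_D = 19 − 0.292×2.2 = 18.4 V.
Saturation requires V_DS ≥ V_GS − V_t = 1.13 V; 18.4 ≥ 1.13 ✓.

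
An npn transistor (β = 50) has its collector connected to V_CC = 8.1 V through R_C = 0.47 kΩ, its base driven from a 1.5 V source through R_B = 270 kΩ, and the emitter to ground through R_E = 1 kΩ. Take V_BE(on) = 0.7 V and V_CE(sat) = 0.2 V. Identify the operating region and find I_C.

Assume active. Base-emitter loop: I_B = (V_BB − V_BE)/(R_B + (β+1)R_E) = (1.5 − 0.7)/(270 + 51×1) = 0.00249 mA.
I_C = β·I_B = 50×0.00249 = 0.125 mA.
V_CE = V_CC − I_C·R_C − I_E·R_E = 8.1 − 0.125×0.47 − 0.127×1 = 7.91 V > V_CE(sat), so the active-region assumption holds.

active; I_C ≈ 0.12 mA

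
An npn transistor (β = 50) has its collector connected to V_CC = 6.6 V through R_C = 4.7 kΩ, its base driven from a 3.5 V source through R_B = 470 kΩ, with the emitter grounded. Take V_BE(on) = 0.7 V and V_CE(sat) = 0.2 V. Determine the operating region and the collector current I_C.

Assume active. Base-emitter loop: I_B = (V_BB − V_BE)/R_B = (3.5 − 0.7)/470 = 0.00596 mA.
I_C = β·I_B = 50×0.00596 = 0.298 mA.
V_CE = V_CC − I_C·R_C = 6.6 − 0.298×4.7 = 5.2 V > V_CE(sat), so the active-region assumption holds.

active; I_C ≈ 0.3 mA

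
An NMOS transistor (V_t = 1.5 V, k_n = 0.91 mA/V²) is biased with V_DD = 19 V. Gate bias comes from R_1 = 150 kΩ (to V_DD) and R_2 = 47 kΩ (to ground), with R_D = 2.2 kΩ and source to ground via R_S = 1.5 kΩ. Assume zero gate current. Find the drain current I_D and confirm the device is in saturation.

V_G = V_DD·R_2/(R_1+R_2) = 19×47/197 = 4.53 V.
Assume saturation: I_D = (k_n/2)(V_GS − V_t)² with V_GS = V_G − I_D·R_S = 4.53 − 1.5·I_D.
Substituting gives 1.02·I_D² − 5.14·I_D + 4.19 = 0, with roots I_D = 1.02 or 4 mA.
The root I_D = 4 mA gives V_GS = -1.46 V ≤ V_t, so take I_D = 1.02 mA.
Then V_GS = 3 V and V_DS = V_DD − I_D(R_D+R_S) = 19 − 1.02×3.7 = 15.2 V.
Saturation requires V_DS ≥ V_GS − V_t = 1.5 V; 15.2 ≥ 1.5 ✓.

I_D ≈ 1 mA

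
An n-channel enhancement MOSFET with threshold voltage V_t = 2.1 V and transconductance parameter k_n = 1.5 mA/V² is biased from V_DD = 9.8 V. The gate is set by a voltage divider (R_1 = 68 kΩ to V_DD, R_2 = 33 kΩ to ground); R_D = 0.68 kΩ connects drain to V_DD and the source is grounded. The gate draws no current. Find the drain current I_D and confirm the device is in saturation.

I_D ≈ 0.91 mA

V_G = V_DD·R_2/(R_1+R_2) = 9.8×33/101 = 3.2 V. With the source grounded, V_GS = V_G = 3.2 V.
Assume saturation: I_D = (k_n/2)(V_GS − V_t)² = (1.5/2)×(3.2 − 2.1)² = 0.75×1.1² = 0.911 mA.
V_DS = V_DD − I_D·R_D = 9.8 − 0.911×0.68 = 9.18 V.
Saturation requires V_DS ≥ V_GS − V_t = 1.1 V; 9.18 ≥ 1.1 ✓.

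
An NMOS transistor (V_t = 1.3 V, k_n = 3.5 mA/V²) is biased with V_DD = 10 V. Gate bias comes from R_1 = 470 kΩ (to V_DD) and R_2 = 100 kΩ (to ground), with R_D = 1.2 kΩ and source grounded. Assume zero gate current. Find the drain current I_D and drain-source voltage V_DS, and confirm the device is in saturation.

I_D ≈ 0.36 mA, V_DS ≈ 9.6 V

V_G = V_DD·R_2/(R_1+R_2) = 10×100/570 = 1.75 V. With the source grounded, V_GS = V_G = 1.75 V.
Assume saturation: I_D = (k_n/2)(V_GS − V_t)² = (3.5/2)×(1.75 − 1.3)² = 1.75×0.454² = 0.361 mA.
V_DS = V_DD − I_D·R_D = 10 − 0.361×1.2 = 9.57 V.
Saturation requires V_DS ≥ V_GS − V_t = 0.454 V; 9.57 ≥ 0.454 ✓.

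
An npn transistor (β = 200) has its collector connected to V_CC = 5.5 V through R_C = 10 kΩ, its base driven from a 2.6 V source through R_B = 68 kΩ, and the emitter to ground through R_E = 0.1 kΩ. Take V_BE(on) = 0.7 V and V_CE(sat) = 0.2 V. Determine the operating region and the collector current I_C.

saturation; I_C ≈ 0.52 mA

Assume active: I_B = (2.6 − 0.7)/(68 + 201×0.1) = 0.0216 mA, I_C = β·I_B = 4.31 mA.
Then V_CE = 5.5 − 4.31×10 − 4.33×0.1 = -38.1 V < 0.2 V — the active assumption fails.
Re-solve with V_CE = 0.2 V. KCL at the emitter: V_E/R_E = (V_BB−0.7−V_E)/R_B + (V_CC−0.2−V_E)/R_C, giving V_E = 0.0552 V.
I_C = (V_CC − 0.2 − V_E)/R_C = (5.3 − 0.0552)/10 = 0.524 mA.
Check: I_B = (1.9 − 0.0552)/68 = 0.0271 mA, and β·I_B = 5.43 mA > I_C, confirming saturation.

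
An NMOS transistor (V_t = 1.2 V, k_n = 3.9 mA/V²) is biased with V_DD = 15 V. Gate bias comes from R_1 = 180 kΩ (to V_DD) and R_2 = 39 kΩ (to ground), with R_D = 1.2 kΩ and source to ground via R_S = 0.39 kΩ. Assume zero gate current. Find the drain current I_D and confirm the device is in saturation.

V_G = V_DD·R_2/(R_1+R_2) = 15×39/219 = 2.67 V.
Assume saturation: I_D = (k_n/2)(V_GS − V_t)² with V_GS = V_G − I_D·R_S = 2.67 − 0.39·I_D.
Substituting gives 0.297·I_D² − 3.24·I_D + 4.22 = 0, with roots I_D = 1.51 or 9.4 mA.
The root I_D = 9.4 mA gives V_GS = -0.996 V ≤ V_t, so take I_D = 1.51 mA.
Then V_GS = 2.08 V and V_DS = V_DD − I_D(R_D+R_S) = 15 − 1.51×1.59 = 12.6 V.
Saturation requires V_DS ≥ V_GS − V_t = 0.881 V; 12.6 ≥ 0.881 ✓.

I_D ≈ 1.5 mA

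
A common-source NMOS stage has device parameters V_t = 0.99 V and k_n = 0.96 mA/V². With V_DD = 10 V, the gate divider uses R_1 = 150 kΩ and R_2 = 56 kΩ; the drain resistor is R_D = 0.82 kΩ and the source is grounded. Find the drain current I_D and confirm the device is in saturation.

V_G = V_DD·R_2/(R_1+R_2) = 10×56/206 = 2.72 V. With the source grounded, V_GS = V_G = 2.72 V.
Assume saturation: I_D = (k_n/2)(V_GS − V_t)² = (0.96/2)×(2.72 − 0.99)² = 0.48×1.73² = 1.43 mA.
V_DS = V_DD − I_D·R_D = 10 − 1.43×0.82 = 8.82 V.
Saturation requires V_DS ≥ V_GS − V_t = 1.73 V; 8.82 ≥ 1.73 ✓.

I_D ≈ 1.4 mA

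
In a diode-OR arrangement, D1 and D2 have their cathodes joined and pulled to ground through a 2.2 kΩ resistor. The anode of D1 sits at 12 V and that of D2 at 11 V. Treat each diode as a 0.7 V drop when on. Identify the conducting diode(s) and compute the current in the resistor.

Assume both conduct. Then node N would need to be at both 12−0.7 = 11.3 V and 11−0.7 = 10.3 V, which is impossible.
Assume only D1 conducts: V_N = 12 − 0.7 = 11.3 V, so I_R = 11.3/2.2 = 5.14 mA.
Check D2: its anode-to-cathode voltage is 11 − 11.3 = -0.3 V < 0.7 V, so it is off. The assumption is consistent.

Only D1 conducts; I_R ≈ 5.1 mA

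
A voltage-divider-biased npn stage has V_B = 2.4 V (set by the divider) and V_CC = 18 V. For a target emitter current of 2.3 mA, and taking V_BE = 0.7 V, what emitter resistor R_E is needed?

V_E = V_B − V_BE = 2.4 − 0.7 = 1.7 V.
R_E = V_E / I_E = 1.7 / 2.3 = 0.739 kΩ.

R_E ≈ 0.74 kΩ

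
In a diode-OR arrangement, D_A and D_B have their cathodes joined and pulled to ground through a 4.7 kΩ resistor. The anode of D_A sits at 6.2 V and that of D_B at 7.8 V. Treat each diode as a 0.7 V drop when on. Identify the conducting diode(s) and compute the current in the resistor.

Only D_B conducts; I_R ≈ 1.5 mA

Assume both conduct. Then node N would need to be at both 6.2−0.7 = 5.5 V and 7.8−0.7 = 7.1 V, which is impossible.
Assume only D_B conducts: V_N = 7.8 − 0.7 = 7.1 V, so I_R = 7.1/4.7 = 1.51 mA.
Check D_A: its anode-to-cathode voltage is 6.2 − 7.1 = -0.9 V < 0.7 V, so it is off. The assumption is consistent.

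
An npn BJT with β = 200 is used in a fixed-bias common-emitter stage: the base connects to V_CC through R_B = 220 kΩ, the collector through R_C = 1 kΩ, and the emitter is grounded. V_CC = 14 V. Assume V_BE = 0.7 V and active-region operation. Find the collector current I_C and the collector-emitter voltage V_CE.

I_C ≈ 12 mA, V_CE ≈ 1.9 V

Base loop: V_CC = I_B·R_B + V_BE, so I_B = (14 − 0.7)/220 kΩ = 0.0605 mA.
In the active region I_C = β·I_B = 200 × 0.0605 = 12.1 mA.
Collector loop: V_CE = V_CC − I_C·R_C = 14 − 12.1×1 = 1.91 V.
Since V_CE = 1.91 V > V_CE(sat) ≈ 0.2 V, the transistor is in the active region as assumed.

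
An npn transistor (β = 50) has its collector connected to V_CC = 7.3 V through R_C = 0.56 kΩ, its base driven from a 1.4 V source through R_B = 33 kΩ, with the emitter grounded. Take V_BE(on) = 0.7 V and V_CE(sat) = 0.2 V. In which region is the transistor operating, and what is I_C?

active; I_C ≈ 1.1 mA

Assume active. Base-emitter loop: I_B = (V_BB − V_BE)/R_B = (1.4 − 0.7)/33 = 0.0212 mA.
I_C = β·I_B = 50×0.0212 = 1.06 mA.
V_CE = V_CC − I_C·R_C = 7.3 − 1.06×0.56 = 6.71 V > V_CE(sat), so the active-region assumption holds.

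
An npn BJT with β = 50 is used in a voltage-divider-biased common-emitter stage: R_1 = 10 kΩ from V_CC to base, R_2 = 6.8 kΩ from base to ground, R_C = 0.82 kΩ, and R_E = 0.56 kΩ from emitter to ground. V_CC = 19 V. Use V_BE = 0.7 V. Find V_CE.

Thevenize the base divider: V_Th = V_CC·R_2/(R_1+R_2) = 19×6.8/16.8 = 7.69 V, R_Th = R_1‖R_2 = 4.05 kΩ.
Base-emitter loop: V_Th = I_B·R_Th + V_BE + (β+1)I_B·R_E, so I_B = (7.69 − 0.7) / (4.05 + 51×0.56) = 0.214 mA.
I_C = β·I_B = 50×0.214 = 10.7 mA, and I_E = (β+1)I_B = 10.9 mA.
V_CE = V_CC − I_C·R_C − I_E·R_E = 19 − 10.7×0.82 − 10.9×0.56 = 4.09 V.
V_CE = 4.09 V > 0.2 V confirms active-region operation.

V_CE ≈ 4.1 V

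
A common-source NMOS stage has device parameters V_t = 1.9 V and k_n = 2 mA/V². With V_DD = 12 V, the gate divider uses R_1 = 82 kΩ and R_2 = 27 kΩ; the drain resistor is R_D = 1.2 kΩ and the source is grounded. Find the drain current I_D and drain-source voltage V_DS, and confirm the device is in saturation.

I_D ≈ 1.2 mA, V_DS ≈ 11 V

V_G = V_DD·R_2/(R_1+R_2) = 12×27/109 = 2.97 V. With the source grounded, V_GS = V_G = 2.97 V.
Assume saturation: I_D = (k_n/2)(V_GS − V_t)² = (2/2)×(2.97 − 1.9)² = 1×1.07² = 1.15 mA.
V_DS = V_DD − I_D·R_D = 12 − 1.15×1.2 = 10.6 V.
Saturation requires V_DS ≥ V_GS − V_t = 1.07 V; 10.6 ≥ 1.07 ✓.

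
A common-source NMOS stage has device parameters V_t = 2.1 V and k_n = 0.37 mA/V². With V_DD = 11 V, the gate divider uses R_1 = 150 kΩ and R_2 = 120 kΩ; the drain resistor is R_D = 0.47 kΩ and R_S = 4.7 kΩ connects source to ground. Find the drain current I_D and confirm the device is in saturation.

V_G = V_DD·R_2/(R_1+R_2) = 11×120/270 = 4.89 V.
Assume saturation: I_D = (k_n/2)(V_GS − V_t)² with V_GS = V_G − I_D·R_S = 4.89 − 4.7·I_D.
Substituting gives 4.09·I_D² − 5.85·I_D + 1.44 = 0, with roots I_D = 0.316 or 1.12 mA.
The root I_D = 1.12 mA gives V_GS = -0.356 V ≤ V_t, so take I_D = 0.316 mA.
Then V_GS = 3.41 V and V_DS = V_DD − I_D(R_D+R_S) = 11 − 0.316×5.17 = 9.37 V.
Saturation requires V_DS ≥ V_GS − V_t = 1.31 V; 9.37 ≥ 1.31 ✓.

I_D ≈ 0.32 mA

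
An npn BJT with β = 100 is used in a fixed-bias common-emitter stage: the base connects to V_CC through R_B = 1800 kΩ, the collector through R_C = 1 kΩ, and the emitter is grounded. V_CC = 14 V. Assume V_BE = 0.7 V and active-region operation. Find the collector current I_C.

I_C ≈ 0.74 mA

Base loop: V_CC = I_B·R_B + V_BE, so I_B = (14 − 0.7)/1800 kΩ = 0.00739 mA.
In the active region I_C = β·I_B = 100 × 0.00739 = 0.739 mA.
Collector loop: V_CE = V_CC − I_C·R_C = 14 − 0.739×1 = 13.3 V.
Since V_CE = 13.3 V > V_CE(sat) ≈ 0.2 V, the transistor is in the active region as assumed.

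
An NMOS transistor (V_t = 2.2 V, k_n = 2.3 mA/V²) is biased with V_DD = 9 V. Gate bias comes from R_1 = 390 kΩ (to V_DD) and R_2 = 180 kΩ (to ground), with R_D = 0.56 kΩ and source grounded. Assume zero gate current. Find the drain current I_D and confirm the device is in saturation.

V_G = V_DD·R_2/(R_1+R_2) = 9×180/570 = 2.84 V. With the source grounded, V_GS = V_G = 2.84 V.
Assume saturation: I_D = (k_n/2)(V_GS − V_t)² = (2.3/2)×(2.84 − 2.2)² = 1.15×0.642² = 0.474 mA.
V_DS = V_DD − I_D·R_D = 9 − 0.474×0.56 = 8.73 V.
Saturation requires V_DS ≥ V_GS − V_t = 0.642 V; 8.73 ≥ 0.642 ✓.

I_D ≈ 0.47 mA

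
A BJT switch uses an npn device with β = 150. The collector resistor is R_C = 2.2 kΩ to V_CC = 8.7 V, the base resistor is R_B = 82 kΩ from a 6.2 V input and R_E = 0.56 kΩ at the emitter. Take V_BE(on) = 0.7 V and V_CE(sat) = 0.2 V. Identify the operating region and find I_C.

Assume active: I_B = (6.2 − 0.7)/(82 + 151×0.56) = 0.033 mA, I_C = β·I_B = 4.95 mA.
Then V_CE = 8.7 − 4.95×2.2 − 4.99×0.56 = -4.99 V < 0.2 V — the active assumption fails.
Re-solve with V_CE = 0.2 V. KCL at the emitter: V_E/R_E = (V_BB−0.7−V_E)/R_B + (V_CC−0.2−V_E)/R_C, giving V_E = 1.75 V.
I_C = (V_CC − 0.2 − V_E)/R_C = (8.5 − 1.75)/2.2 = 3.07 mA.
Check: I_B = (5.5 − 1.75)/82 = 0.0458 mA, and β·I_B = 6.87 mA > I_C, confirming saturation.

saturation; I_C ≈ 3.1 mA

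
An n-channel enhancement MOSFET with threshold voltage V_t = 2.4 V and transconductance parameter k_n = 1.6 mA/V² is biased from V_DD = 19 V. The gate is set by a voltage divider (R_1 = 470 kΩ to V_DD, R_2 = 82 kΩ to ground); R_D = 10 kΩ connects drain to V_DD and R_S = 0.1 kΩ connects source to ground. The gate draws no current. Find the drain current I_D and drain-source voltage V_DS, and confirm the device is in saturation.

V_G = V_DD·R_2/(R_1+R_2) = 19×82/552 = 2.82 V.
Assume saturation: I_D = (k_n/2)(V_GS − V_t)² with V_GS = V_G − I_D·R_S = 2.82 − 0.1·I_D.
Substituting gives 0.008·I_D² − 1.07·I_D + 0.143 = 0, with roots I_D = 0.134 or 133 mA.
The root I_D = 133 mA gives V_GS = -10.5 V ≤ V_t, so take I_D = 0.134 mA.
Then V_GS = 2.81 V and V_DS = V_DD − I_D(R_D+R_S) = 19 − 0.134×10.1 = 17.6 V.
Saturation requires V_DS ≥ V_GS − V_t = 0.409 V; 17.6 ≥ 0.409 ✓.

I_D ≈ 0.13 mA, V_DS ≈ 18 V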